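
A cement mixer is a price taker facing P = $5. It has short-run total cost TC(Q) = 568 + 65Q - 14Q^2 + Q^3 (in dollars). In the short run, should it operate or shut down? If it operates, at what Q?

Strip out fixed cost: VC = 65Q - 14Q^2 + Q^3. Then AVC = 65 - 14Q + Q^2 and MC = 65 - 28Q + 3Q^2.
AVC hits its minimum where MC = AVC, at Q = 7, giving min AVC = 65 - 14·7 + 7^2 = $16.
P = $5 lies below min AVC = $16; no output level covers variable cost.
Shutting down limits the loss to fixed cost, $568.

Shut down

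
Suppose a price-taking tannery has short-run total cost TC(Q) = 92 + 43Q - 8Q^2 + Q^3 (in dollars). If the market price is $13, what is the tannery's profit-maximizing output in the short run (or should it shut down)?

From TC, MC = TC'(Q) = 43 - 16Q + 3Q^2 and AVC = VC/Q = 43 - 8Q + Q^2.
The AVC parabola has its vertex at Q = 8/2 = 4, where AVC = 43 - 8·4 + 4^2 = $27.
With P < min AVC ($13 < $27), every unit sold adds to the loss.
Shutting down limits the loss to fixed cost, $92.

Shut down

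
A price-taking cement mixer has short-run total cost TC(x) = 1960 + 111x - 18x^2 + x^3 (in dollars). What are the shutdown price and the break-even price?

AVC = 111 - 18x + x^2; minimized at x = 9, giving min AVC = $30. That is the shutdown price.
ATC = 1960/x + 111 - 18x + x^2. Setting dATC/dx = −1960/x^2 − 18 + 2x = 0 gives x = 14 (since 2·14^3 − 18·14^2 = 1960).
min ATC = 1960/14 + 111 − 18·14 + 14^2 = $195. That is the break-even price.
For $30 ≤ P < $195 the firm produces at a loss; below $30 it shuts down.

Shutdown price = $30; break-even price = $195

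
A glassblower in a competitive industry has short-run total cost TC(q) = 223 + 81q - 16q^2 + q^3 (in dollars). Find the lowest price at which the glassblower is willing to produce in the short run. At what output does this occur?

$17 per unit, at q = 8

Short-run supply begins at min AVC. From VC = 81q - 16q^2 + q^3, AVC = 81 - 16q + q^2.
dAVC/dq = -16 + 2q = 0 gives q = 8. min AVC = 81 - 16·8 + 8^2 = 17.
The firm shuts down for any P below $17.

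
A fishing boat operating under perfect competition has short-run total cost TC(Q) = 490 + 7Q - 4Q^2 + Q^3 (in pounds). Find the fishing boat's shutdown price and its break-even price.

Shutdown price = £3; break-even price = £98

Shutdown price = min AVC. AVC = 7 - 4Q + Q^2, with vertex at Q = 2 and minimum £3.
ATC = 490/Q + 7 - 4Q + Q^2. Setting dATC/dQ = −490/Q^2 − 4 + 2Q = 0 gives Q = 7 (since 2·7^3 − 4·7^2 = 490).
min ATC = 490/7 + 7 − 4·7 + 7^2 = £98. That is the break-even price.
For £3 ≤ P < £98 the firm produces at a loss; below £3 it shuts down.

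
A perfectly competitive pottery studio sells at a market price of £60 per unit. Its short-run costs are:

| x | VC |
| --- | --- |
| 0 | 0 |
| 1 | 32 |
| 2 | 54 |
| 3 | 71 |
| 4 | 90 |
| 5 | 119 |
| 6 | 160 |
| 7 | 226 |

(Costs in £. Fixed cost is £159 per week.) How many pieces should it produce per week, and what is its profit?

x = 6; profit = £41

Tabulate TR − TC: x=0: -159; x=1: -131; x=2: -93; x=3: -50; x=4: -9; x=5: 22; x=6: 41; x=7: 35.
Profit is maximized at x = 6. AVC there is 160/6 = £26.67 ≤ P, so producing beats shutting down (which would give -£159).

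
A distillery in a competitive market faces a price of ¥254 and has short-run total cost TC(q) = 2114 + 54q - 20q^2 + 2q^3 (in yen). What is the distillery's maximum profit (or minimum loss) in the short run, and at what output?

AVC = 54 - 20q + 2q^2 has its minimum ¥4 at q = 5; price ¥254 clears that bar, so the firm operates.
With MC = 54 - 40q + 6q^2, P = MC on the upward-sloping part at q* = 10.
TR = 254·10 = 2540. TC = 2114 + 540 = 2654. Profit = 2540 − 2654 = -¥114.
By producing, the firm covers all variable cost plus ¥2000 of fixed cost; shutting down would lose the full ¥2114.

Profit = -¥114 at q = 10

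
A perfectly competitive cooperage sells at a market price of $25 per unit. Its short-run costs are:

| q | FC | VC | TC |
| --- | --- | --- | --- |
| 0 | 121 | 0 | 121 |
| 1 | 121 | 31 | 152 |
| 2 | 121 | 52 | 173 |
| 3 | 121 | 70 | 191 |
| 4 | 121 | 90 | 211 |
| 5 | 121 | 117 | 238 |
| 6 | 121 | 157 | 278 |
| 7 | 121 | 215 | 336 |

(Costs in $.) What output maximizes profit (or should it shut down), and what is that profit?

Compute π = P·q − TC at each output: q=0: -121; q=1: -127; q=2: -123; q=3: -116; q=4: -111; q=5: -113; q=6: -128; q=7: -161.
Profit is maximized at q = 4. AVC there is 90/4 = $22.50 ≤ P, so producing beats shutting down (which would give -$121).

q = 4; profit = -$111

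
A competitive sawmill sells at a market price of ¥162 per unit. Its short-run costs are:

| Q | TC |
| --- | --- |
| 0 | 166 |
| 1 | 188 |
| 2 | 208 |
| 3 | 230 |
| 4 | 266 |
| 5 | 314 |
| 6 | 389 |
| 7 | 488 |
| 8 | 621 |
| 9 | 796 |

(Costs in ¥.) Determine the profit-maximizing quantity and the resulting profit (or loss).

Q = 8; profit = ¥675

Compute π = P·Q − TC at each output: Q=0: -166; Q=1: -26; Q=2: 116; Q=3: 256; Q=4: 382; Q=5: 496; Q=6: 583; Q=7: 646; Q=8: 675; Q=9: 662.
Profit is maximized at Q = 8. AVC there is 455/8 = ¥56.88 ≤ P, so producing beats shutting down (which would give -¥166).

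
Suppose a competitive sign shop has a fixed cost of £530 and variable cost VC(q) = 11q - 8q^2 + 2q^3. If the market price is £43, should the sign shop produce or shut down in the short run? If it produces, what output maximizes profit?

Produce at q = 4

From TC, MC = TC'(q) = 11 - 16q + 6q^2 and AVC = VC/q = 11 - 8q + 2q^2.
The AVC parabola has its vertex at q = 8/4 = 2, where AVC = 11 - 8·2 + 2·2^2 = £3.
Since P = £43 ≥ min AVC = £3, price covers variable cost and the firm should produce.
P = MC gives -32 - 16q + 6q^2 = 0, with roots -4/3 and 4. Take the larger (rising MC): q* = 4.
Check: AVC at q = 4 is £11 ≤ P, so revenue covers variable cost.
Profit = P·q − TC = 43·4 − 574 = -£402, a loss, but smaller than the £530 fixed cost the firm would lose by shutting down.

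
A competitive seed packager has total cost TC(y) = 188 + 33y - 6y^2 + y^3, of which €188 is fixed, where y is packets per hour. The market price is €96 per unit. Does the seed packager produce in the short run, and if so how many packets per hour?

Variable cost is VC = 33y - 6y^2 + y^3, so AVC = VC/y = 33 - 6y + y^2 and MC = dTC/dy = 33 - 12y + 3y^2.
The AVC parabola has its vertex at y = 6/2 = 3, where AVC = 33 - 6·3 + 3^2 = €24.
Because €96 ≥ €24, revenue can cover variable cost; the firm operates.
P = MC gives -63 - 12y + 3y^2 = 0, with roots -3 and 7. Take the larger (rising MC): y* = 7.
Check: AVC at y = 7 is €40 ≤ P, so revenue covers variable cost.
Profit = P·y − TC = 96·7 − 468 = €204.

Produce at y = 7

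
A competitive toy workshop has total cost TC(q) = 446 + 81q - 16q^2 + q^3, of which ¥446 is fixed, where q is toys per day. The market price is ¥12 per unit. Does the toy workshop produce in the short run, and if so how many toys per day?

Shut down

Strip out fixed cost: VC = 81q - 16q^2 + q^3. Then AVC = 81 - 16q + q^2 and MC = 81 - 32q + 3q^2.
AVC hits its minimum where MC = AVC, at q = 8, giving min AVC = 81 - 16·8 + 8^2 = ¥17.
Since P = ¥12 < min AVC = ¥17, price fails to cover variable cost at any output.
The firm minimizes its loss by shutting down and losing only its fixed cost of ¥446.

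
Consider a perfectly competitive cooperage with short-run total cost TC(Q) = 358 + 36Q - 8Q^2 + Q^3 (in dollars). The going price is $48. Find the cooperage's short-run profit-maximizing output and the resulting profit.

Profit = -$214 at Q = 6

AVC = 36 - 8Q + Q^2; min AVC = $20 at Q = 4. Since P = $48 ≥ min AVC, the firm produces.
MC = 36 - 16Q + 3Q^2. Setting P = MC and taking the root on the rising branch gives Q* = 6.
TR = 48·6 = 288. TC = 358 + 144 = 502. Profit = 288 − 502 = -$214.
Shutting down would mean losing the fixed cost of $358, so operating at a loss of $214 is better by $144.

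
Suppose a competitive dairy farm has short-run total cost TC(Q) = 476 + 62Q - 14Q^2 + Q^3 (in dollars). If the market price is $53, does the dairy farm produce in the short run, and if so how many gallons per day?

Strip out fixed cost: VC = 62Q - 14Q^2 + Q^3. Then AVC = 62 - 14Q + Q^2 and MC = 62 - 28Q + 3Q^2.
AVC is minimized where dAVC/dQ = -14 + 2Q = 0, at Q = 7; min AVC = 62 - 14·7 + 7^2 = $13.
Since P = $53 ≥ min AVC = $13, price covers variable cost and the firm should produce.
Solving P = MC: 9 - 28Q + 3Q^2 = 0 ⇒ Q = 1/3 or 9. On the upward-sloping branch, Q* = 9.
Check: AVC at Q = 9 is $17 ≤ P, so revenue covers variable cost.
Profit = P·Q − TC = 53·9 − 629 = -$152, a loss, but smaller than the $476 fixed cost the firm would lose by shutting down.

Produce at Q = 9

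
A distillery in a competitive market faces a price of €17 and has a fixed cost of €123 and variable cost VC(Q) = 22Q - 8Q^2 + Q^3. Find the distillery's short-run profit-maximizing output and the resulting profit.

AVC = 22 - 8Q + Q^2; min AVC = €6 at Q = 4. Since P = €17 ≥ min AVC, the firm produces.
With MC = 22 - 16Q + 3Q^2, P = MC on the upward-sloping part at Q* = 5.
TR = 17·5 = 85. TC = 123 + 35 = 158. Profit = 85 − 158 = -€73.
That loss of €73 beats the €123 the firm would lose by shutting down; producing recovers €50 of fixed cost.

Profit = -€73 at Q = 5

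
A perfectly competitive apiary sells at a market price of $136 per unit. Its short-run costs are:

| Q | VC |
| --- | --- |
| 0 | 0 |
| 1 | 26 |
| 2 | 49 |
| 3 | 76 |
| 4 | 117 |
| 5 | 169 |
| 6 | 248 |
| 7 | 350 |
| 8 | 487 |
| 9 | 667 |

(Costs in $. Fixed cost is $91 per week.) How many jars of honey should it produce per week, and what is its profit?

Q = 7; profit = $511

Compute π = P·Q − TC at each output: Q=0: -91; Q=1: 19; Q=2: 132; Q=3: 241; Q=4: 336; Q=5: 420; Q=6: 477; Q=7: 511; Q=8: 510; Q=9: 466.
Profit is maximized at Q = 7. AVC there is 350/7 = $50 ≤ P, so producing beats shutting down (which would give -$91).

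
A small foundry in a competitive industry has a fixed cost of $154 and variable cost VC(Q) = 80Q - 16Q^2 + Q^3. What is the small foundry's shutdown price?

$16 per unit

Short-run supply begins at min AVC. From VC = 80Q - 16Q^2 + Q^3, AVC = 80 - 16Q + Q^2.
dAVC/dQ = -16 + 2Q = 0 gives Q = 8. min AVC = 80 - 16·8 + 8^2 = 16.
So the shutdown price is $16.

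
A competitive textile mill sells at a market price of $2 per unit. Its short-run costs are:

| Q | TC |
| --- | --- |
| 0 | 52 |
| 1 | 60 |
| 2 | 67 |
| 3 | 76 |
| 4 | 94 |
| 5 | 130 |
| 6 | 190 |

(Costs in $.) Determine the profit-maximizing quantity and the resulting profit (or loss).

Q = 0 (shut down); profit = -$52

Tabulate TR − TC: Q=0: -52; Q=1: -58; Q=2: -63; Q=3: -70; Q=4: -86; Q=5: -120; Q=6: -178.
Profit is highest at Q = 0. Equivalently, the lowest AVC in the table is 15/2 ≈ $7.50 at Q = 2, and P = $2 falls below it — price never covers variable cost, so the firm shuts down and loses only its fixed cost.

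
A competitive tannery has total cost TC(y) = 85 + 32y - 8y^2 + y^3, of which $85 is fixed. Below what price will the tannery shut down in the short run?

$16 per unit

The firm shuts down when price falls below the minimum of average variable cost. AVC = VC/y = 32 - 8y + y^2.
dAVC/dy = -8 + 2y = 0 gives y = 4. min AVC = 32 - 8·4 + 4^2 = 16.
The firm shuts down for any P below $16.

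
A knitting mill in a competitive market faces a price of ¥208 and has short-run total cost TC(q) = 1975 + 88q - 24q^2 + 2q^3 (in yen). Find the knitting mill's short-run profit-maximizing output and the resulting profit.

Profit = -¥375 at q = 10

AVC = 88 - 24q + 2q^2 has its minimum ¥16 at q = 6; price ¥208 clears that bar, so the firm operates.
MC = 88 - 48q + 6q^2. Setting P = MC and taking the root on the rising branch gives q* = 10.
TR = 208·10 = 2080. TC = 1975 + 480 = 2455. Profit = 2080 − 2455 = -¥375.
That loss of ¥375 beats the ¥1975 the firm would lose by shutting down; producing recovers ¥1600 of fixed cost.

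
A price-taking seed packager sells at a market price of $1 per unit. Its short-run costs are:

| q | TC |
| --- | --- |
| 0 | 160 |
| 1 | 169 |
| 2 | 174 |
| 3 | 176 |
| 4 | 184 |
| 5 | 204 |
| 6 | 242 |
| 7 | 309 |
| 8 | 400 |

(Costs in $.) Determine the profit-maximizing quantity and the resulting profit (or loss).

Tabulate TR − TC: q=0: -160; q=1: -168; q=2: -172; q=3: -173; q=4: -180; q=5: -199; q=6: -236; q=7: -302; q=8: -392.
Profit is highest at q = 0. Equivalently, the lowest AVC in the table is 16/3 ≈ $5.33 at q = 3, and P = $1 falls below it — price never covers variable cost, so the firm shuts down and loses only its fixed cost.

q = 0 (shut down); profit = -$160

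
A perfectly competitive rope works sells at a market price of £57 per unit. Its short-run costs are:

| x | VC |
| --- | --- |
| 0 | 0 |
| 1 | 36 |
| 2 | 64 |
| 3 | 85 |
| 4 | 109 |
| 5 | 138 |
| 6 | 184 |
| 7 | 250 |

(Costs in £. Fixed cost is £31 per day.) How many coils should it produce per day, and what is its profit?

x = 6; profit = £127

Tabulate TR − TC: x=0: -31; x=1: -10; x=2: 19; x=3: 55; x=4: 88; x=5: 116; x=6: 127; x=7: 118.
Profit is maximized at x = 6. AVC there is 184/6 = £30.67 ≤ P, so producing beats shutting down (which would give -£31).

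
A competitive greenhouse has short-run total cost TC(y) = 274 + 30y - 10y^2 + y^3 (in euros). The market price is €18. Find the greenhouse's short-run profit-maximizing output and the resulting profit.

AVC = 30 - 10y + y^2 has its minimum €5 at y = 5; price €18 clears that bar, so the firm operates.
With MC = 30 - 20y + 3y^2, P = MC on the upward-sloping part at y* = 6.
TR = 18·6 = 108. TC = 274 + 36 = 310. Profit = 108 − 310 = -€202.
By producing, the firm covers all variable cost plus €72 of fixed cost; shutting down would lose the full €274.

Profit = -€202 at y = 6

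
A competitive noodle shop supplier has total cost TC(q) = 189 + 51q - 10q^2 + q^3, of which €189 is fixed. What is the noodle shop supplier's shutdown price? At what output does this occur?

The firm shuts down when price falls below the minimum of average variable cost. AVC = VC/q = 51 - 10q + q^2.
dAVC/dq = -10 + 2q = 0 gives q = 5. min AVC = 51 - 10·5 + 5^2 = 26.
The firm shuts down for any P below €26.

€26 per unit, at q = 5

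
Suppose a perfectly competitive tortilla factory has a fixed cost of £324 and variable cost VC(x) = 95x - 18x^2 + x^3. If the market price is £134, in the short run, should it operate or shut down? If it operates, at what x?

Strip out fixed cost: VC = 95x - 18x^2 + x^3. Then AVC = 95 - 18x + x^2 and MC = 95 - 36x + 3x^2.
The AVC parabola has its vertex at x = 18/2 = 9, where AVC = 95 - 18·9 + 9^2 = £14.
P = £134 exceeds min AVC = £14, so the firm stays open.
Solving P = MC: -39 - 36x + 3x^2 = 0 ⇒ x = -1 or 13. On the upward-sloping branch, x* = 13.
Check: AVC at x = 13 is £30 ≤ P, so revenue covers variable cost.
Profit = P·x − TC = 134·13 − 714 = £1028.

Produce at x = 13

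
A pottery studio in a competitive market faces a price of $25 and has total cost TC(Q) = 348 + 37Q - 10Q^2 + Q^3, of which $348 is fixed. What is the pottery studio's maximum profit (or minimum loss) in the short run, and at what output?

Profit = -$276 at Q = 6

AVC = 37 - 10Q + Q^2 has its minimum $12 at Q = 5; price $25 clears that bar, so the firm operates.
MC = 37 - 20Q + 3Q^2. Setting P = MC and taking the root on the rising branch gives Q* = 6.
TR = 25·6 = 150. TC = 348 + 78 = 426. Profit = 150 − 426 = -$276.
That loss of $276 beats the $348 the firm would lose by shutting down; producing recovers $72 of fixed cost.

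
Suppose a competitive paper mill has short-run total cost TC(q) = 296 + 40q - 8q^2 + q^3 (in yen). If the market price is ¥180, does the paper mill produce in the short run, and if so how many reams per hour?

From TC, MC = TC'(q) = 40 - 16q + 3q^2 and AVC = VC/q = 40 - 8q + q^2.
The AVC parabola has its vertex at q = 8/2 = 4, where AVC = 40 - 8·4 + 4^2 = ¥24.
Since P = ¥180 ≥ min AVC = ¥24, price covers variable cost and the firm should produce.
P = MC gives -140 - 16q + 3q^2 = 0, with roots -14/3 and 10. Take the larger (rising MC): q* = 10.
Check: AVC at q = 10 is ¥60 ≤ P, so revenue covers variable cost.
Profit = P·q − TC = 180·10 − 896 = ¥904.

Produce at q = 10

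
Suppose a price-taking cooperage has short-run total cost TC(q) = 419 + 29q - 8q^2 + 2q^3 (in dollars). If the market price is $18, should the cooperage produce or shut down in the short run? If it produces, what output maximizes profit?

Shut down

Variable cost is VC = 29q - 8q^2 + 2q^3, so AVC = VC/q = 29 - 8q + 2q^2 and MC = dTC/dq = 29 - 16q + 6q^2.
AVC is minimized where dAVC/dq = -8 + 4q = 0, at q = 2; min AVC = 29 - 8·2 + 2·2^2 = $21.
P = $18 lies below min AVC = $21; no output level covers variable cost.
The firm minimizes its loss by shutting down and losing only its fixed cost of $419.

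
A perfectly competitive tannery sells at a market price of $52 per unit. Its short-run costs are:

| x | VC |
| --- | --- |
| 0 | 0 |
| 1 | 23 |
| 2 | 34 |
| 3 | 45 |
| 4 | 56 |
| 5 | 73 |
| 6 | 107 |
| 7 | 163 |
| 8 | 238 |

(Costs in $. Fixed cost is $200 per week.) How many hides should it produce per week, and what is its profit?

x = 6; profit = $5

Tabulate TR − TC: x=0: -200; x=1: -171; x=2: -130; x=3: -89; x=4: -48; x=5: -13; x=6: 5; x=7: 1; x=8: -22.
Profit is maximized at x = 6. AVC there is 107/6 = $17.83 ≤ P, so producing beats shutting down (which would give -$200).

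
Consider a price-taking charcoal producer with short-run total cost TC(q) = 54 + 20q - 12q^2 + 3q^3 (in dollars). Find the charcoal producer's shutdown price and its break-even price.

Shutdown price = $8; break-even price = $29

AVC = 20 - 12q + 3q^2; minimized at q = 2, giving min AVC = $8. That is the shutdown price.
ATC = 54/q + 20 - 12q + 3q^2. Setting dATC/dq = −54/q^2 − 12 + 6q = 0 gives q = 3 (since 6·3^3 − 12·3^2 = 54).
min ATC = 54/3 + 20 − 12·3 + 3·3^2 = $29. That is the break-even price.
Between these two prices the firm operates at a loss; above $29 it earns a profit.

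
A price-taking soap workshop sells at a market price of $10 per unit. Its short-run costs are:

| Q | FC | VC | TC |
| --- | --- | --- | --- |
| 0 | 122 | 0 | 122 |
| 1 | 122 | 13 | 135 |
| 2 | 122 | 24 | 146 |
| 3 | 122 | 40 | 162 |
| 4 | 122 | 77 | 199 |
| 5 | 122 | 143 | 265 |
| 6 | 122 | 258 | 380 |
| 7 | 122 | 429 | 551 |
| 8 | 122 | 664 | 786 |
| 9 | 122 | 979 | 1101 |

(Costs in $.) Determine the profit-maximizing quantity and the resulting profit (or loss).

Compute π = P·Q − TC at each output: Q=0: -122; Q=1: -125; Q=2: -126; Q=3: -132; Q=4: -159; Q=5: -215; Q=6: -320; Q=7: -481; Q=8: -706; Q=9: -1011.
Profit is highest at Q = 0. Equivalently, the lowest AVC in the table is 24/2 ≈ $12 at Q = 2, and P = $10 falls below it — price never covers variable cost, so the firm shuts down and loses only its fixed cost.

Q = 0 (shut down); profit = -$122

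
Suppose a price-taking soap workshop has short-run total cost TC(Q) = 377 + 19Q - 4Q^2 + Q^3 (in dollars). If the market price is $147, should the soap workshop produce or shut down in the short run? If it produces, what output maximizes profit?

Produce at Q = 8

Variable cost is VC = 19Q - 4Q^2 + Q^3, so AVC = VC/Q = 19 - 4Q + Q^2 and MC = dTC/dQ = 19 - 8Q + 3Q^2.
AVC is minimized where dAVC/dQ = -4 + 2Q = 0, at Q = 2; min AVC = 19 - 4·2 + 2^2 = $15.
Since P = $147 ≥ min AVC = $15, price covers variable cost and the firm should produce.
P = MC gives -128 - 8Q + 3Q^2 = 0, with roots -16/3 and 8. Take the larger (rising MC): Q* = 8.
Check: AVC at Q = 8 is $51 ≤ P, so revenue covers variable cost.
Profit = P·Q − TC = 147·8 − 785 = $391.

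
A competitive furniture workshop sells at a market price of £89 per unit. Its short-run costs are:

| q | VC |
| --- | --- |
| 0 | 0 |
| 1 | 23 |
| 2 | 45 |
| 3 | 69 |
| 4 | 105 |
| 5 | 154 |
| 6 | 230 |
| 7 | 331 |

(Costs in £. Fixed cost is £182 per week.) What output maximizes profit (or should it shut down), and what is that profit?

Tabulate TR − TC: q=0: -182; q=1: -116; q=2: -49; q=3: 16; q=4: 69; q=5: 109; q=6: 122; q=7: 110.
Profit is maximized at q = 6. AVC there is 230/6 = £38.33 ≤ P, so producing beats shutting down (which would give -£182).

q = 6; profit = £122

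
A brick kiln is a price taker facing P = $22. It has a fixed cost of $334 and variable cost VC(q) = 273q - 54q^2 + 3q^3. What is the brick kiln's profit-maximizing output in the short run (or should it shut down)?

Shut down

Strip out fixed cost: VC = 273q - 54q^2 + 3q^3. Then AVC = 273 - 54q + 3q^2 and MC = 273 - 108q + 9q^2.
AVC is minimized where dAVC/dq = -54 + 6q = 0, at q = 9; min AVC = 273 - 54·9 + 3·9^2 = $30.
With P < min AVC ($22 < $30), every unit sold adds to the loss.
Shutting down limits the loss to fixed cost, $334.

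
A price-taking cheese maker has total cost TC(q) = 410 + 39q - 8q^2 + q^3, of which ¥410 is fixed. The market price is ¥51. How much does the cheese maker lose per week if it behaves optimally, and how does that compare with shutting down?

AVC = 39 - 8q + q^2 has its minimum ¥23 at q = 4; price ¥51 clears that bar, so the firm operates.
MC = 39 - 16q + 3q^2. Setting P = MC and taking the root on the rising branch gives q* = 6.
TR = 51·6 = 306. TC = 410 + 162 = 572. Profit = 306 − 572 = -¥266.
By producing, the firm covers all variable cost plus ¥144 of fixed cost; shutting down would lose the full ¥410.

Profit = -¥266 at q = 6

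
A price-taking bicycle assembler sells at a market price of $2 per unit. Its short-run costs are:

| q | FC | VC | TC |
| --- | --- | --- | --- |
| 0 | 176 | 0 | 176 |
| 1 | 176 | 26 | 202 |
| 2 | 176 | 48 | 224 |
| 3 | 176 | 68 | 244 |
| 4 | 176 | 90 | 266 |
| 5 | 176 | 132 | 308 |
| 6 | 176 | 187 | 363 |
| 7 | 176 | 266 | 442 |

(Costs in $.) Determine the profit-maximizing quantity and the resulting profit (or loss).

Compute π = P·q − TC at each output: q=0: -176; q=1: -200; q=2: -220; q=3: -238; q=4: -258; q=5: -298; q=6: -351; q=7: -428.
Profit is highest at q = 0. Equivalently, the lowest AVC in the table is 90/4 ≈ $22.50 at q = 4, and P = $2 falls below it — price never covers variable cost, so the firm shuts down and loses only its fixed cost.

q = 0 (shut down); profit = -$176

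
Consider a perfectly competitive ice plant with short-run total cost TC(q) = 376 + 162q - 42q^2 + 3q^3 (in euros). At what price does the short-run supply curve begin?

€15 per unit

The shutdown price is the minimum of AVC. VC = 162q - 42q^2 + 3q^3, so AVC = 162 - 42q + 3q^2.
dAVC/dq = -42 + 6q = 0 gives q = 7. min AVC = 162 - 42·7 + 3·7^2 = 15.
The firm shuts down for any P below €15.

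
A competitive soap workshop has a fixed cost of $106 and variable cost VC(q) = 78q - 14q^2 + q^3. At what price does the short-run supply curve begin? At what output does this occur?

$29 per unit, at q = 7

Short-run supply begins at min AVC. From VC = 78q - 14q^2 + q^3, AVC = 78 - 14q + q^2.
At the minimum of AVC, MC = AVC. MC = 78 - 28q + 3q^2; setting MC = AVC gives 2q^2 - 14q = 0, so q = 7. min AVC = 29.
For P < $29 the firm produces nothing.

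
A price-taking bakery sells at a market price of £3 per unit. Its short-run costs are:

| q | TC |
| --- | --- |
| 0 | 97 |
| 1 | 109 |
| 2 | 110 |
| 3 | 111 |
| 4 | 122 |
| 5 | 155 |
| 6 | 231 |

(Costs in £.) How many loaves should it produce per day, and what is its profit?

Compute π = P·q − TC at each output: q=0: -97; q=1: -106; q=2: -104; q=3: -102; q=4: -110; q=5: -140; q=6: -213.
Profit is highest at q = 0. Equivalently, the lowest AVC in the table is 14/3 ≈ £4.67 at q = 3, and P = £3 falls below it — price never covers variable cost, so the firm shuts down and loses only its fixed cost.

q = 0 (shut down); profit = -£97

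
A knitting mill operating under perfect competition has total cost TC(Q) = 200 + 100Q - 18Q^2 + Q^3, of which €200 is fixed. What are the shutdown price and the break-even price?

Shutdown price = €19; break-even price = €40

AVC = 100 - 18Q + Q^2; minimized at Q = 9, giving min AVC = €19. That is the shutdown price.
ATC = 200/Q + 100 - 18Q + Q^2. Setting dATC/dQ = −200/Q^2 − 18 + 2Q = 0 gives Q = 10 (since 2·10^3 − 18·10^2 = 200).
min ATC = 200/10 + 100 − 18·10 + 10^2 = €40. That is the break-even price.
For €19 ≤ P < €40 the firm produces at a loss; below €19 it shuts down.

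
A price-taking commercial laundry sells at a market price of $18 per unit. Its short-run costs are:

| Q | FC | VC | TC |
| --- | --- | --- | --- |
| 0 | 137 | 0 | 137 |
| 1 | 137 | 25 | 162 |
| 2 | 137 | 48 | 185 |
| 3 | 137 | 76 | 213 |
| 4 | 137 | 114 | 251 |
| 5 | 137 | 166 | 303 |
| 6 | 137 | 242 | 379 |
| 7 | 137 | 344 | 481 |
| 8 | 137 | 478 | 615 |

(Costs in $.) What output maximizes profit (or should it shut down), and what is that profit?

Q = 0 (shut down); profit = -$137

Profit at each row (π = 18Q − TC): Q=0: -137; Q=1: -144; Q=2: -149; Q=3: -159; Q=4: -179; Q=5: -213; Q=6: -271; Q=7: -355; Q=8: -471.
Profit is highest at Q = 0. Equivalently, the lowest AVC in the table is 48/2 ≈ $24 at Q = 2, and P = $18 falls below it — price never covers variable cost, so the firm shuts down and loses only its fixed cost.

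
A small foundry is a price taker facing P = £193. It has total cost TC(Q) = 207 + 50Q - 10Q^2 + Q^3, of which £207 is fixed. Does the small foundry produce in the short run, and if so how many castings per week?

Produce at Q = 11

Strip out fixed cost: VC = 50Q - 10Q^2 + Q^3. Then AVC = 50 - 10Q + Q^2 and MC = 50 - 20Q + 3Q^2.
The AVC parabola has its vertex at Q = 10/2 = 5, where AVC = 50 - 10·5 + 5^2 = £25.
Since P = £193 ≥ min AVC = £25, price covers variable cost and the firm should produce.
P = MC gives -143 - 20Q + 3Q^2 = 0, with roots -13/3 and 11. Take the larger (rising MC): Q* = 11.
Check: AVC at Q = 11 is £61 ≤ P, so revenue covers variable cost.
Profit = P·Q − TC = 193·11 − 878 = £1245.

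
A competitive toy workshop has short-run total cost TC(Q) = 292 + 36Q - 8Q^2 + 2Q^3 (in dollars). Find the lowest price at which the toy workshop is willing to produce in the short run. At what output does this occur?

$28 per unit, at Q = 2

The shutdown price is the minimum of AVC. VC = 36Q - 8Q^2 + 2Q^3, so AVC = 36 - 8Q + 2Q^2.
dAVC/dQ = -8 + 4Q = 0 gives Q = 2. min AVC = 36 - 8·2 + 2·2^2 = 28.
For P < $28 the firm produces nothing.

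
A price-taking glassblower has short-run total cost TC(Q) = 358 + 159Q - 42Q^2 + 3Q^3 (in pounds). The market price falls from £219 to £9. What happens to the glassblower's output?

Output falls from 10 to 0 (the firm shuts down)

AVC = 159 - 42Q + 3Q^2, minimized at Q = 7 where min AVC = £12. MC = 159 - 84Q + 9Q^2.
At P = £219 ≥ min AVC, set P = MC on the rising branch: Q = 10.
At P = £9 < min AVC = £12, price no longer covers variable cost at any output, so the firm shuts down: Q = 0.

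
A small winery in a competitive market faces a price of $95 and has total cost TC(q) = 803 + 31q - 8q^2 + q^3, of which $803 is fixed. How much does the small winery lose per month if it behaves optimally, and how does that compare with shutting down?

Profit = -$291 at q = 8

AVC = 31 - 8q + q^2 has its minimum $15 at q = 4; price $95 clears that bar, so the firm operates.
MC = 31 - 16q + 3q^2. Setting P = MC and taking the root on the rising branch gives q* = 8.
TR = 95·8 = 760. TC = 803 + 248 = 1051. Profit = 760 − 1051 = -$291.
By producing, the firm covers all variable cost plus $512 of fixed cost; shutting down would lose the full $803.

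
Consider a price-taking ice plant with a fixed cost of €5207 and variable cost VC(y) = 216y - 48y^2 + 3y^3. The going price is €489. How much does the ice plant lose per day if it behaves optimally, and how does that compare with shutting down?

Profit = -€137 at y = 13

AVC = 216 - 48y + 3y^2 has its minimum €24 at y = 8; price €489 clears that bar, so the firm operates.
With MC = 216 - 96y + 9y^2, P = MC on the upward-sloping part at y* = 13.
TR = 489·13 = 6357. TC = 5207 + 1287 = 6494. Profit = 6357 − 6494 = -€137.
That loss of €137 beats the €5207 the firm would lose by shutting down; producing recovers €5070 of fixed cost.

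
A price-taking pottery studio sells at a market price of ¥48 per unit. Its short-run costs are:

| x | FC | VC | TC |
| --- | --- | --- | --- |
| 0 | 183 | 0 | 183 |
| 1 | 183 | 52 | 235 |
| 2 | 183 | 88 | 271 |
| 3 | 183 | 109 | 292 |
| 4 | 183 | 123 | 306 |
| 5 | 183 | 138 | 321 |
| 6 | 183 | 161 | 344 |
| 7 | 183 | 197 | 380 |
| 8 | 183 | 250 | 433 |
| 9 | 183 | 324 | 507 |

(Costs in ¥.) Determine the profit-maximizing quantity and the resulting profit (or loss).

x = 7; profit = -¥44

Profit at each row (π = 48x − TC): x=0: -183; x=1: -187; x=2: -175; x=3: -148; x=4: -114; x=5: -81; x=6: -56; x=7: -44; x=8: -49; x=9: -75.
Profit is maximized at x = 7. AVC there is 197/7 = ¥28.14 ≤ P, so producing beats shutting down (which would give -¥183).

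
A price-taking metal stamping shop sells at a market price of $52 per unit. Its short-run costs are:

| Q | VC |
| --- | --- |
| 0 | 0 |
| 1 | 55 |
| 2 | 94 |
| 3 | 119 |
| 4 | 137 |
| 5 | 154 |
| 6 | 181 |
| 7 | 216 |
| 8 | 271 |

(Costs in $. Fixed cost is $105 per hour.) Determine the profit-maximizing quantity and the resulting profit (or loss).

Q = 7; profit = $43

Tabulate TR − TC: Q=0: -105; Q=1: -108; Q=2: -95; Q=3: -68; Q=4: -34; Q=5: 1; Q=6: 26; Q=7: 43; Q=8: 40.
Profit is maximized at Q = 7. AVC there is 216/7 = $30.86 ≤ P, so producing beats shutting down (which would give -$105).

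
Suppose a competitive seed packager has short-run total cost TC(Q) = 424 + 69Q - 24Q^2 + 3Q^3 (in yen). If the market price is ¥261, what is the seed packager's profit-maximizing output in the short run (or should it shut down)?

Variable cost is VC = 69Q - 24Q^2 + 3Q^3, so AVC = VC/Q = 69 - 24Q + 3Q^2 and MC = dTC/dQ = 69 - 48Q + 9Q^2.
AVC is minimized where dAVC/dQ = -24 + 6Q = 0, at Q = 4; min AVC = 69 - 24·4 + 3·4^2 = ¥21.
Because ¥261 ≥ ¥21, revenue can cover variable cost; the firm operates.
Set P = MC: 261 = 69 - 48Q + 9Q^2 → -192 - 48Q + 9Q^2 = 0. The roots are Q = -8/3 and Q = 8; the profit-maximizing output is on the rising part of MC, so Q* = 8.
Check: AVC at Q = 8 is ¥69 ≤ P, so revenue covers variable cost.
Profit = P·Q − TC = 261·8 − 976 = ¥1112.

Produce at Q = 8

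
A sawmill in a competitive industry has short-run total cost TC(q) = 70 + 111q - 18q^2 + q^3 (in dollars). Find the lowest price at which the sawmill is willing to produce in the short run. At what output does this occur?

$30 per unit, at q = 9

The firm shuts down when price falls below the minimum of average variable cost. AVC = VC/q = 111 - 18q + q^2.
At the minimum of AVC, MC = AVC. MC = 111 - 36q + 3q^2; setting MC = AVC gives 2q^2 - 18q = 0, so q = 9. min AVC = 30.
So the shutdown price is $30.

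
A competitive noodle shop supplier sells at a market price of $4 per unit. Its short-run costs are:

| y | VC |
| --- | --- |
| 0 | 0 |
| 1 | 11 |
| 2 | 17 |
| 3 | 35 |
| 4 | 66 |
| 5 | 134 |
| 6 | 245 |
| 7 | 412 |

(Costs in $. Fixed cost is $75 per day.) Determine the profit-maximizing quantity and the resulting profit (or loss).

Compute π = P·y − TC at each output: y=0: -75; y=1: -82; y=2: -84; y=3: -98; y=4: -125; y=5: -189; y=6: -296; y=7: -459.
Profit is highest at y = 0. Equivalently, the lowest AVC in the table is 17/2 ≈ $8.50 at y = 2, and P = $4 falls below it — price never covers variable cost, so the firm shuts down and loses only its fixed cost.

y = 0 (shut down); profit = -$75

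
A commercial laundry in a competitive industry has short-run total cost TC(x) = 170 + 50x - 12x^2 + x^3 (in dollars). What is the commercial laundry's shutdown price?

$14 per unit

The shutdown price is the minimum of AVC. VC = 50x - 12x^2 + x^3, so AVC = 50 - 12x + x^2.
At the minimum of AVC, MC = AVC. MC = 50 - 24x + 3x^2; setting MC = AVC gives 2x^2 - 12x = 0, so x = 6. min AVC = 14.
The firm shuts down for any P below $14.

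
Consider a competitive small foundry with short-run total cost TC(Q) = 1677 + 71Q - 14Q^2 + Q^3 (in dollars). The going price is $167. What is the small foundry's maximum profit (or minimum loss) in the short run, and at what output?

Profit = -$237 at Q = 12

AVC = 71 - 14Q + Q^2; min AVC = $22 at Q = 7. Since P = $167 ≥ min AVC, the firm produces.
MC = 71 - 28Q + 3Q^2. Setting P = MC and taking the root on the rising branch gives Q* = 12.
TR = 167·12 = 2004. TC = 1677 + 564 = 2241. Profit = 2004 − 2241 = -$237.
Shutting down would mean losing the fixed cost of $1677, so operating at a loss of $237 is better by $1440.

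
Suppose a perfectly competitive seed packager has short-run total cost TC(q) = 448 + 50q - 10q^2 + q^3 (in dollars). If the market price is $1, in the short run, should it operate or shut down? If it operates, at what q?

Shut down

Strip out fixed cost: VC = 50q - 10q^2 + q^3. Then AVC = 50 - 10q + q^2 and MC = 50 - 20q + 3q^2.
AVC is minimized where dAVC/dq = -10 + 2q = 0, at q = 5; min AVC = 50 - 10·5 + 5^2 = $25.
With P < min AVC ($1 < $25), every unit sold adds to the loss.
Best response: produce nothing and absorb the $448 fixed cost.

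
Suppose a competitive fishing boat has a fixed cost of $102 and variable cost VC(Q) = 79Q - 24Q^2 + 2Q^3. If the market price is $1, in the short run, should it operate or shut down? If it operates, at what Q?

Shut down

Variable cost is VC = 79Q - 24Q^2 + 2Q^3, so AVC = VC/Q = 79 - 24Q + 2Q^2 and MC = dTC/dQ = 79 - 48Q + 6Q^2.
AVC is minimized where dAVC/dQ = -24 + 4Q = 0, at Q = 6; min AVC = 79 - 24·6 + 2·6^2 = $7.
P = $1 lies below min AVC = $7; no output level covers variable cost.
Best response: produce nothing and absorb the $102 fixed cost.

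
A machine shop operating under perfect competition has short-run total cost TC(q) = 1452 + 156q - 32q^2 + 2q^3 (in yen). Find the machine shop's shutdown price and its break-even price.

Shutdown price = ¥28; break-even price = ¥178

AVC = 156 - 32q + 2q^2; minimized at q = 8, giving min AVC = ¥28. That is the shutdown price.
ATC = 1452/q + 156 - 32q + 2q^2. Setting dATC/dq = −1452/q^2 − 32 + 4q = 0 gives q = 11 (since 4·11^3 − 32·11^2 = 1452).
min ATC = 1452/11 + 156 − 32·11 + 2·11^2 = ¥178. That is the break-even price.
Between these two prices the firm operates at a loss; above ¥178 it earns a profit.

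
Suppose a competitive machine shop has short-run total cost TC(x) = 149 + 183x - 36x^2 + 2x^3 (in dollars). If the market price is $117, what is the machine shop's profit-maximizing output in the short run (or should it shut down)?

Variable cost is VC = 183x - 36x^2 + 2x^3, so AVC = VC/x = 183 - 36x + 2x^2 and MC = dTC/dx = 183 - 72x + 6x^2.
AVC hits its minimum where MC = AVC, at x = 9, giving min AVC = 183 - 36·9 + 2·9^2 = $21.
Because $117 ≥ $21, revenue can cover variable cost; the firm operates.
Solving P = MC: 66 - 72x + 6x^2 = 0 ⇒ x = 1 or 11. On the upward-sloping branch, x* = 11.
Check: AVC at x = 11 is $29 ≤ P, so revenue covers variable cost.
Profit = P·x − TC = 117·11 − 468 = $819.

Produce at x = 11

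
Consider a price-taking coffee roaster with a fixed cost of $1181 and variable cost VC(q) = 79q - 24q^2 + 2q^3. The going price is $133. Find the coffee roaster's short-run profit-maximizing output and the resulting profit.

Profit = -$209 at q = 9

AVC = 79 - 24q + 2q^2; min AVC = $7 at q = 6. Since P = $133 ≥ min AVC, the firm produces.
With MC = 79 - 48q + 6q^2, P = MC on the upward-sloping part at q* = 9.
TR = 133·9 = 1197. TC = 1181 + 225 = 1406. Profit = 1197 − 1406 = -$209.
By producing, the firm covers all variable cost plus $972 of fixed cost; shutting down would lose the full $1181.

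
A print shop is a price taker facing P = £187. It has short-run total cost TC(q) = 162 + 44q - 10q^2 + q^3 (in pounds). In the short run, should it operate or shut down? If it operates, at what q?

Variable cost is VC = 44q - 10q^2 + q^3, so AVC = VC/q = 44 - 10q + q^2 and MC = dTC/dq = 44 - 20q + 3q^2.
AVC hits its minimum where MC = AVC, at q = 5, giving min AVC = 44 - 10·5 + 5^2 = £19.
Because £187 ≥ £19, revenue can cover variable cost; the firm operates.
Solving P = MC: -143 - 20q + 3q^2 = 0 ⇒ q = -13/3 or 11. On the upward-sloping branch, q* = 11.
Check: AVC at q = 11 is £55 ≤ P, so revenue covers variable cost.
Profit = P·q − TC = 187·11 − 767 = £1290.

Produce at q = 11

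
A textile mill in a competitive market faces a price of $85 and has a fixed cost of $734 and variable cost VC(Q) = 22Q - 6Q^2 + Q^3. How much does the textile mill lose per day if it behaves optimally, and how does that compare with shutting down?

Profit = -$342 at Q = 7

AVC = 22 - 6Q + Q^2 has its minimum $13 at Q = 3; price $85 clears that bar, so the firm operates.
With MC = 22 - 12Q + 3Q^2, P = MC on the upward-sloping part at Q* = 7.
TR = 85·7 = 595. TC = 734 + 203 = 937. Profit = 595 − 937 = -$342.
That loss of $342 beats the $734 the firm would lose by shutting down; producing recovers $392 of fixed cost.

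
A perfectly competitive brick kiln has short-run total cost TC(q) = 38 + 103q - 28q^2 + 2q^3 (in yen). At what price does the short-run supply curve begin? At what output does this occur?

Short-run supply begins at min AVC. From VC = 103q - 28q^2 + 2q^3, AVC = 103 - 28q + 2q^2.
dAVC/dq = -28 + 4q = 0 gives q = 7. min AVC = 103 - 28·7 + 2·7^2 = 5.
So the shutdown price is ¥5.

¥5 per unit, at q = 7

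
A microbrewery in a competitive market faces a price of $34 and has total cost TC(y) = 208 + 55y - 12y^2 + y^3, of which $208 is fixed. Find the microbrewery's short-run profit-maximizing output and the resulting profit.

Profit = -$110 at y = 7

AVC = 55 - 12y + y^2; min AVC = $19 at y = 6. Since P = $34 ≥ min AVC, the firm produces.
With MC = 55 - 24y + 3y^2, P = MC on the upward-sloping part at y* = 7.
TR = 34·7 = 238. TC = 208 + 140 = 348. Profit = 238 − 348 = -$110.
That loss of $110 beats the $208 the firm would lose by shutting down; producing recovers $98 of fixed cost.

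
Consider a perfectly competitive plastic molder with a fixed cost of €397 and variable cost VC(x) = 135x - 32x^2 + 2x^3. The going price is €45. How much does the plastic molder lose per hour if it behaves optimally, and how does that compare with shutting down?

AVC = 135 - 32x + 2x^2; min AVC = €7 at x = 8. Since P = €45 ≥ min AVC, the firm produces.
With MC = 135 - 64x + 6x^2, P = MC on the upward-sloping part at x* = 9.
TR = 45·9 = 405. TC = 397 + 81 = 478. Profit = 405 − 478 = -€73.
Shutting down would mean losing the fixed cost of €397, so operating at a loss of €73 is better by €324.

Profit = -€73 at x = 9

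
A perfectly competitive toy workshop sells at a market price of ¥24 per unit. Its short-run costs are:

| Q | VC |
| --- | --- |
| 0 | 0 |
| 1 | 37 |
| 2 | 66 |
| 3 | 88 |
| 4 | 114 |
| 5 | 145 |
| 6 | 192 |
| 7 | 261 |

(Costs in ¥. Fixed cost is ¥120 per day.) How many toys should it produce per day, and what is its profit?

Q = 0 (shut down); profit = -¥120

Compute π = P·Q − TC at each output: Q=0: -120; Q=1: -133; Q=2: -138; Q=3: -136; Q=4: -138; Q=5: -145; Q=6: -168; Q=7: -213.
Profit is highest at Q = 0. Equivalently, the lowest AVC in the table is 114/4 ≈ ¥28.50 at Q = 4, and P = ¥24 falls below it — price never covers variable cost, so the firm shuts down and loses only its fixed cost.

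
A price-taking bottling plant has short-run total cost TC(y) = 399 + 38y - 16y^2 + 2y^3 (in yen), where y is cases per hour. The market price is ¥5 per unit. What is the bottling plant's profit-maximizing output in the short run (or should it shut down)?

Strip out fixed cost: VC = 38y - 16y^2 + 2y^3. Then AVC = 38 - 16y + 2y^2 and MC = 38 - 32y + 6y^2.
The AVC parabola has its vertex at y = 16/4 = 4, where AVC = 38 - 16·4 + 2·4^2 = ¥6.
Since P = ¥5 < min AVC = ¥6, price fails to cover variable cost at any output.
The firm minimizes its loss by shutting down and losing only its fixed cost of ¥399.

Shut down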